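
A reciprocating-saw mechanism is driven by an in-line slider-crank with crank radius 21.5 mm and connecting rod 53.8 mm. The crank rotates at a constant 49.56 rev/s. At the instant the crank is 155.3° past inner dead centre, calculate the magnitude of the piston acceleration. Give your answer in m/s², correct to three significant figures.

ω = 2π·49.6 = 311.4 rad/s
x(θ) = r cosθ + √(L² − r² sin²θ); with ω constant, a = ω²·d²x/dθ².
d²x/dθ² = −r cosθ − r²(cos2θ)/√u − r⁴ sin²2θ/(4u^{3/2}),  u = L² − r² sin²θ = 0.00281373 m².
Substituting r = 0.0215 m, L = 0.0538 m, θ = 155.3°: d²x/dθ² = +0.013656 m.
a = ω²·d²x/dθ² = (311.4)²·(+0.013656) = +1324.1 m/s²;  |a| = 1324.1 m/s².

1320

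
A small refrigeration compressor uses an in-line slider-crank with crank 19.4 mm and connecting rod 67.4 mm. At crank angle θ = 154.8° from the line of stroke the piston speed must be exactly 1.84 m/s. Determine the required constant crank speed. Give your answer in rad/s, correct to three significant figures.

For an in-line slider-crank, |v_piston| = rω|sinθ|·[1 + r cosθ/√(L² − r² sin²θ)].
With r = 0.0194 m, L = 0.0674 m, θ = 154.8°: the bracketed kinematic factor |dx/dθ| = 0.0060925 m.
ω = v/|dx/dθ| = 1.84/0.0060925 = 302.01 rad/s.

302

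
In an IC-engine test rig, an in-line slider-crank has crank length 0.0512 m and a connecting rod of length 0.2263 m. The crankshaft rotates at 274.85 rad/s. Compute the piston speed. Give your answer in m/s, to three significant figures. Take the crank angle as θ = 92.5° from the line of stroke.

ω = 274.9 rad/s
For an in-line slider-crank, x = r cosθ + √(L² − r² sin²θ), so v = −rω sinθ·[1 + r cosθ/√(L² − r² sin²θ)].
With r = 0.0512 m, L = 0.2263 m, θ = 92.5°: √(L² − r² sin²θ) = 0.22044 m.
v = −0.0512·274.9·0.99905·[1 + 0.0512·-0.04362/0.22044] = -13.916 m/s.
|v| = 13.916 m/s.

13.9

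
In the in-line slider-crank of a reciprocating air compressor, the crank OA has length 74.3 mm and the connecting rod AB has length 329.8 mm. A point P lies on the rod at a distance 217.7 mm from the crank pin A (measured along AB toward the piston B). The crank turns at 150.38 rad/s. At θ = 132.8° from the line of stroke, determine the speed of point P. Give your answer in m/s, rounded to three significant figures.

7.80

ω = 150.4 rad/s.  Crank-pin speed |V_A| = rω = 11.173 m/s, perpendicular to OA.
Rod angle: sinφ = −(r/L) sinθ ⇒ φ = -9.515°; ω_rod = −rω cosθ/√(L²−r²sin²θ) = +23.34 rad/s.
V_P = V_A + ω_rod × AP, with AP = 0.2177 m along the rod.
Components: V_Px = −rω sinθ − a·ω_rod·sinφ = -7.3582 m/s;  V_Py = rω cosθ + a·ω_rod·cosφ = -2.5804 m/s.
|V_P| = √(V_Px² + V_Py²) = 7.7976 m/s.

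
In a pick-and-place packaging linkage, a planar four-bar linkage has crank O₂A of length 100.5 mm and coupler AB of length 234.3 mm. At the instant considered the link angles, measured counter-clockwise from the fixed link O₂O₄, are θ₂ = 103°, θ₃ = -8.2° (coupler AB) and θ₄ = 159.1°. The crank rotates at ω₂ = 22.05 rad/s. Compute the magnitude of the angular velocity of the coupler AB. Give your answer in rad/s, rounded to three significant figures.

35.7

ω₂ = 22.05 rad/s
Differentiating the loop-closure r₂e^{iθ₂}+r₃e^{iθ₃}=r₁+r₄e^{iθ₄} gives r₂ω₂e^{iθ₂}+r₃ω₃e^{iθ₃}=r₄ω₄e^{iθ₄}.
Eliminating the other unknown: ω₃ = r₂ω₂ sin(θ₄−θ₂) / [r₃ sin(θ₃−θ₄)].
Numerator sine = +0.83001; denominator sine = -0.21985.
Result = 0.1005·22.05·(+0.83001) / (0.2343·(-0.21985)) = -35.708 rad/s; magnitude 35.708 rad/s.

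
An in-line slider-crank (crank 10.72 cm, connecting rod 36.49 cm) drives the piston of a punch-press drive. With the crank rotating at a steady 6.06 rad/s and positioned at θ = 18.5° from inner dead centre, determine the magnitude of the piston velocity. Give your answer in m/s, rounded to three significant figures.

0.264

ω = 6.06 rad/s
For an in-line slider-crank, x = r cosθ + √(L² − r² sin²θ), so v = −rω sinθ·[1 + r cosθ/√(L² − r² sin²θ)].
With r = 0.1072 m, L = 0.3649 m, θ = 18.5°: √(L² − r² sin²θ) = 0.36331 m.
v = −0.1072·6.06·0.31730·[1 + 0.1072·0.94832/0.36331] = -0.26381 m/s.
|v| = 0.26381 m/s.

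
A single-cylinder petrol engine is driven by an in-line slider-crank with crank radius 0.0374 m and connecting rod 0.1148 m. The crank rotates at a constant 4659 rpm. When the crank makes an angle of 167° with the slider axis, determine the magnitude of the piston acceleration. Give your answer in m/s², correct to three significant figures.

6050

ω = 2π·4659/60 = 487.9 rad/s
x(θ) = r cosθ + √(L² − r² sin²θ); with ω constant, a = ω²·d²x/dθ².
d²x/dθ² = −r cosθ − r²(cos2θ)/√u − r⁴ sin²2θ/(4u^{3/2}),  u = L² − r² sin²θ = 0.0131083 m².
Substituting r = 0.0374 m, L = 0.1148 m, θ = 167°: d²x/dθ² = +0.025398 m.
a = ω²·d²x/dθ² = (487.9)²·(+0.025398) = +6045.7 m/s²;  |a| = 6045.7 m/s².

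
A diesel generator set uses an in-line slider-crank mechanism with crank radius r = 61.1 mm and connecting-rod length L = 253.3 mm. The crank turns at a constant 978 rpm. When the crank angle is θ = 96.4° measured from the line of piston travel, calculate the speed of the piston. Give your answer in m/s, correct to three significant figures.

ω = 2π·978/60 = 102.4 rad/s
For an in-line slider-crank, x = r cosθ + √(L² − r² sin²θ), so v = −rω sinθ·[1 + r cosθ/√(L² − r² sin²θ)].
With r = 0.0611 m, L = 0.2533 m, θ = 96.4°: √(L² − r² sin²θ) = 0.24591 m.
v = −0.0611·102.4·0.99377·[1 + 0.0611·-0.11147/0.24591] = -6.0464 m/s.
|v| = 6.0464 m/s.

6.05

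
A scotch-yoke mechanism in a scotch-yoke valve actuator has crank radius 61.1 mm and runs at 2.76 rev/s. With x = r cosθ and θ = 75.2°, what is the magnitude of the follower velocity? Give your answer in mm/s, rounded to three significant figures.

1020

ω = 17.34 rad/s (from 2.76 rev/s).
x = r cosθ ⇒ ẋ = −rω sinθ.
|v| = rω|sinθ| = 0.0611·17.34·|sin 75.2°| = 1.0244 m/s = 1024.4 mm/s.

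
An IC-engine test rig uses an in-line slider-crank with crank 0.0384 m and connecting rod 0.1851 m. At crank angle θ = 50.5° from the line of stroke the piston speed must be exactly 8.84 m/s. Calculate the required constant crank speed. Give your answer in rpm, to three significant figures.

2510

For an in-line slider-crank, |v_piston| = rω|sinθ|·[1 + r cosθ/√(L² − r² sin²θ)].
With r = 0.0384 m, L = 0.1851 m, θ = 50.5°: the bracketed kinematic factor |dx/dθ| = 0.033591 m.
ω = v/|dx/dθ| = 8.84/0.033591 = 263.16 rad/s.
N = 60ω/(2π) = 2513 rpm.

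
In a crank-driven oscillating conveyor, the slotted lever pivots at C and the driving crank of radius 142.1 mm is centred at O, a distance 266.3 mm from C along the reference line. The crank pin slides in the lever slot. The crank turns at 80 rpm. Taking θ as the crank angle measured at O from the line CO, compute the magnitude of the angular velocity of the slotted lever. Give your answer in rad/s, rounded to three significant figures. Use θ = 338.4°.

ω = 8.378 rad/s (from 80 rpm).
Crank pin A relative to C: A = (d + r cosθ, r sinθ); lever angle φ = atan2(r sinθ, d + r cosθ).
Differentiating tanφ: φ̇ = rω(d cosθ + r)/(d² + r² + 2dr cosθ).
d² + r² + 2dr cosθ = |CA|² = 0.161476 m²;  d cosθ + r = +0.3897 m.
|ω_lever| = |0.1421·8.378·+0.3897| / 0.161476 = 2.873 rad/s.

2.87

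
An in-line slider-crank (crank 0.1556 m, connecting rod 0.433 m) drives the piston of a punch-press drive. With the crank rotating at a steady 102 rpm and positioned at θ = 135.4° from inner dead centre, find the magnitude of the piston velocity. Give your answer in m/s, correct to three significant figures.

0.858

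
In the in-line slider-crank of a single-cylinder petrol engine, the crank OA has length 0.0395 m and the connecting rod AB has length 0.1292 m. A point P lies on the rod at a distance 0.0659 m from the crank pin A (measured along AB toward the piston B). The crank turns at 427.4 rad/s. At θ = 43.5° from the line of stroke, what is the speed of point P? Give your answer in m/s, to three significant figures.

ω = 427.4 rad/s.  Crank-pin speed |V_A| = rω = 16.882 m/s, perpendicular to OA.
Rod angle: sinφ = −(r/L) sinθ ⇒ φ = -12.149°; ω_rod = −rω cosθ/√(L²−r²sin²θ) = -96.954 rad/s.
V_P = V_A + ω_rod × AP, with AP = 0.0659 m along the rod.
Components: V_Px = −rω sinθ − a·ω_rod·sinφ = -12.966 m/s;  V_Py = rω cosθ + a·ω_rod·cosφ = +5.9998 m/s.
|V_P| = √(V_Px² + V_Py²) = 14.287 m/s.

14.3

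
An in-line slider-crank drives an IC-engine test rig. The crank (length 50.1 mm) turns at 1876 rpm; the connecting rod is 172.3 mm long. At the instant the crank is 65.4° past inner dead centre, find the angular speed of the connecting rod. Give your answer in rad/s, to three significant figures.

24.7

ω = 196.5 rad/s (converted from 1876 rpm).
The rod makes angle φ with the slider axis where L sinφ = r sinθ; differentiating, L cosφ·φ̇ = r ω cosθ.
L cosφ = √(L² − r² sin²θ) = 0.16617 m.
|ω_rod| = r ω |cosθ| / √(L² − r² sin²θ) = 0.0501·196.5·0.41628/0.16617 = 24.657 rad/s.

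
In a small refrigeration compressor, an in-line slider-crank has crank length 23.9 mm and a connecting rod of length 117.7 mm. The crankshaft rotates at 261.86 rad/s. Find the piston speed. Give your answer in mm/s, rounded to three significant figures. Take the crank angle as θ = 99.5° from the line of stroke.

5960

ω = 261.9 rad/s
For an in-line slider-crank, x = r cosθ + √(L² − r² sin²θ), so v = −rω sinθ·[1 + r cosθ/√(L² − r² sin²θ)].
With r = 0.0239 m, L = 0.1177 m, θ = 99.5°: √(L² − r² sin²θ) = 0.11532 m.
v = −0.0239·261.9·0.98629·[1 + 0.0239·-0.16505/0.11532] = -5.9615 m/s.
|v| = 5.9615 m/s = 5961.5 mm/s.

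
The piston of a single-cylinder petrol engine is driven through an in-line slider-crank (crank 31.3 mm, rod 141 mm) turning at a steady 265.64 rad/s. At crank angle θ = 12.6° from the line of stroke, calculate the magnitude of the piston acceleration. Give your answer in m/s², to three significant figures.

ω = 265.6 rad/s
x(θ) = r cosθ + √(L² − r² sin²θ); with ω constant, a = ω²·d²x/dθ².
d²x/dθ² = −r cosθ − r²(cos2θ)/√u − r⁴ sin²2θ/(4u^{3/2}),  u = L² − r² sin²θ = 0.0198344 m².
Substituting r = 0.0313 m, L = 0.141 m, θ = 12.6°: d²x/dθ² = -0.036856 m.
a = ω²·d²x/dθ² = (265.6)²·(-0.036856) = -2600.7 m/s²;  |a| = 2600.7 m/s².

2600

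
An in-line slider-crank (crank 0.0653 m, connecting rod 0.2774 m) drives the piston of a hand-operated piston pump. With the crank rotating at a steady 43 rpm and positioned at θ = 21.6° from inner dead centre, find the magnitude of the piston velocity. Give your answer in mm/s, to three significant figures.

132

ω = 2π·43/60 = 4.503 rad/s
For an in-line slider-crank, x = r cosθ + √(L² − r² sin²θ), so v = −rω sinθ·[1 + r cosθ/√(L² − r² sin²θ)].
With r = 0.0653 m, L = 0.2774 m, θ = 21.6°: √(L² − r² sin²θ) = 0.27636 m.
v = −0.0653·4.503·0.36812·[1 + 0.0653·0.92978/0.27636] = -0.13203 m/s.
|v| = 0.13203 m/s = 132.03 mm/s.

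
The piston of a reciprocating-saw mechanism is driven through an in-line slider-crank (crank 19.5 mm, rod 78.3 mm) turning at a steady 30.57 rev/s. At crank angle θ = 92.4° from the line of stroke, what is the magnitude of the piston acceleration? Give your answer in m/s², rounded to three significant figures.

214

ω = 2π·30.6 = 192.1 rad/s
x(θ) = r cosθ + √(L² − r² sin²θ); with ω constant, a = ω²·d²x/dθ².
d²x/dθ² = −r cosθ − r²(cos2θ)/√u − r⁴ sin²2θ/(4u^{3/2}),  u = L² − r² sin²θ = 0.00575131 m².
Substituting r = 0.0195 m, L = 0.0783 m, θ = 92.4°: d²x/dθ² = +0.0058124 m.
a = ω²·d²x/dθ² = (192.1)²·(+0.0058124) = +214.44 m/s²;  |a| = 214.44 m/s².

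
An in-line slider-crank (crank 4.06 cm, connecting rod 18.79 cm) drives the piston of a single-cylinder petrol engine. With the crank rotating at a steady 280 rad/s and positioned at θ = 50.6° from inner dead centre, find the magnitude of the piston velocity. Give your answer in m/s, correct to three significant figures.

10.0

ω = 280 rad/s
For an in-line slider-crank, x = r cosθ + √(L² − r² sin²θ), so v = −rω sinθ·[1 + r cosθ/√(L² − r² sin²θ)].
With r = 0.0406 m, L = 0.1879 m, θ = 50.6°: √(L² − r² sin²θ) = 0.18526 m.
v = −0.0406·280·0.77273·[1 + 0.0406·0.63473/0.18526] = -10.006 m/s.
|v| = 10.006 m/s.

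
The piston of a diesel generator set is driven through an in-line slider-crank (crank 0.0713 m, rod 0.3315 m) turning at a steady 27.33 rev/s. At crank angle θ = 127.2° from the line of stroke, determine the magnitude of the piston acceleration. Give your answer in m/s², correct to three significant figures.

1390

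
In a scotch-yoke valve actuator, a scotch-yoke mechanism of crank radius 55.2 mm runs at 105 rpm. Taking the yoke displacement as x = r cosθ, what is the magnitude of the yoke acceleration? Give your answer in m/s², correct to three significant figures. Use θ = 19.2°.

ω = 11 rad/s (from 105 rpm).
x = r cosθ ⇒ ẍ = −rω² cosθ (ω constant).
|a| = rω²|cosθ| = 0.0552·(11)²·|cos 19.2°| = 6.3026 m/s².

6.30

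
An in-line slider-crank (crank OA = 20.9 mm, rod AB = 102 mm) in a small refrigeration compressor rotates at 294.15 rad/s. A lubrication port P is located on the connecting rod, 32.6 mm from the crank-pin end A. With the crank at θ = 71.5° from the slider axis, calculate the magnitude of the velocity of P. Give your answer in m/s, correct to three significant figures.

6.10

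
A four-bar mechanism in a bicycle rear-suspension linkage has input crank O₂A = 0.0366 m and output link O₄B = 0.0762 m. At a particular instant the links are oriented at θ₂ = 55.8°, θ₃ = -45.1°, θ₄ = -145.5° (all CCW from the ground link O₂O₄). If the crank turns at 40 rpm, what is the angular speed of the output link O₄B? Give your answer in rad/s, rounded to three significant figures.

2.01

ω₂ = 4.189 rad/s (from 40 rpm).
Differentiating the loop-closure r₂e^{iθ₂}+r₃e^{iθ₃}=r₁+r₄e^{iθ₄} gives r₂ω₂e^{iθ₂}+r₃ω₃e^{iθ₃}=r₄ω₄e^{iθ₄}.
Eliminating the other unknown: ω₄ = r₂ω₂ sin(θ₂−θ₃) / [r₄ sin(θ₄−θ₃)].
Numerator sine = +0.98196; denominator sine = -0.98357.
Result = 0.0366·4.189·(+0.98196) / (0.0762·(-0.98357)) = -2.0086 rad/s; magnitude 2.0086 rad/s.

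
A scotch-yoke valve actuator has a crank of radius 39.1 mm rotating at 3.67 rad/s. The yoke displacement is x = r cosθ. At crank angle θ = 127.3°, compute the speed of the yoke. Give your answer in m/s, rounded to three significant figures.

0.114

ω = 3.67 rad/s
x = r cosθ ⇒ ẋ = −rω sinθ.
|v| = rω|sinθ| = 0.0391·3.67·|sin 127.3°| = 0.11415 m/s.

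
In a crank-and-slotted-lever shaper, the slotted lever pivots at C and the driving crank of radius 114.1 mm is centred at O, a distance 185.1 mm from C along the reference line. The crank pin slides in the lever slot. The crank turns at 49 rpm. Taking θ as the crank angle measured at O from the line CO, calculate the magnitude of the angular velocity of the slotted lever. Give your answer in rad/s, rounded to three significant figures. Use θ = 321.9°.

ω = 5.131 rad/s (from 49 rpm).
Crank pin A relative to C: A = (d + r cosθ, r sinθ); lever angle φ = atan2(r sinθ, d + r cosθ).
Differentiating tanφ: φ̇ = rω(d cosθ + r)/(d² + r² + 2dr cosθ).
d² + r² + 2dr cosθ = |CA|² = 0.0805208 m²;  d cosθ + r = +0.25976 m.
|ω_lever| = |0.1141·5.131·+0.25976| / 0.0805208 = 1.8888 rad/s.

1.89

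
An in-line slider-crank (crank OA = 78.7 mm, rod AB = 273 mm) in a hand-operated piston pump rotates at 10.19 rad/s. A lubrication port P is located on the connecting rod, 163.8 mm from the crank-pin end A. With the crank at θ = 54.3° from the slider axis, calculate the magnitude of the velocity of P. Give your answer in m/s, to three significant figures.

ω = 10.19 rad/s.  Crank-pin speed |V_A| = rω = 0.80195 m/s, perpendicular to OA.
Rod angle: sinφ = −(r/L) sinθ ⇒ φ = -13.539°; ω_rod = −rω cosθ/√(L²−r²sin²θ) = -1.7632 rad/s.
V_P = V_A + ω_rod × AP, with AP = 0.1638 m along the rod.
Components: V_Px = −rω sinθ − a·ω_rod·sinφ = -0.71886 m/s;  V_Py = rω cosθ + a·ω_rod·cosφ = +0.18719 m/s.
|V_P| = √(V_Px² + V_Py²) = 0.74284 m/s.

0.743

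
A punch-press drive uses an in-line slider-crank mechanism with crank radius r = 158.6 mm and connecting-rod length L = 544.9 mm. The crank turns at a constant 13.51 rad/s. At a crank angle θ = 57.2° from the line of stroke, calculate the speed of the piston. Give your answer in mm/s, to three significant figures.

ω = 13.51 rad/s
For an in-line slider-crank, x = r cosθ + √(L² − r² sin²θ), so v = −rω sinθ·[1 + r cosθ/√(L² − r² sin²θ)].
With r = 0.1586 m, L = 0.5449 m, θ = 57.2°: √(L² − r² sin²θ) = 0.52834 m.
v = −0.1586·13.51·0.84057·[1 + 0.1586·0.54171/0.52834] = -2.0939 m/s.
|v| = 2.0939 m/s = 2093.9 mm/s.

2090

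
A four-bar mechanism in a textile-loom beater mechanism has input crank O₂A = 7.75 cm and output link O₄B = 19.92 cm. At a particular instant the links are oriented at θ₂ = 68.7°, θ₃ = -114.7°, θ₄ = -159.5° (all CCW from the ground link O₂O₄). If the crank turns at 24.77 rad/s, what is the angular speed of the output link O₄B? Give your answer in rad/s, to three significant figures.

0.811

ω₂ = 24.77 rad/s
Differentiating the loop-closure r₂e^{iθ₂}+r₃e^{iθ₃}=r₁+r₄e^{iθ₄} gives r₂ω₂e^{iθ₂}+r₃ω₃e^{iθ₃}=r₄ω₄e^{iθ₄}.
Eliminating the other unknown: ω₄ = r₂ω₂ sin(θ₂−θ₃) / [r₄ sin(θ₄−θ₃)].
Numerator sine = -0.05931; denominator sine = -0.70463.
Result = 0.0775·24.77·(-0.05931) / (0.1992·(-0.70463)) = +0.8111 rad/s; magnitude 0.8111 rad/s.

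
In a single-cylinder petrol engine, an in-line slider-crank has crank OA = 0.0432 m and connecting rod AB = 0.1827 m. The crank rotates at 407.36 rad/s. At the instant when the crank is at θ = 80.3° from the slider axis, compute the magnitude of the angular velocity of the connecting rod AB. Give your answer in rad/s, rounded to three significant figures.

ω = 407.4 rad/s
The rod makes angle φ with the slider axis where L sinφ = r sinθ; differentiating, L cosφ·φ̇ = r ω cosθ.
L cosφ = √(L² − r² sin²θ) = 0.17767 m.
|ω_rod| = r ω |cosθ| / √(L² − r² sin²θ) = 0.0432·407.4·0.16849/0.17767 = 16.689 rad/s.

16.7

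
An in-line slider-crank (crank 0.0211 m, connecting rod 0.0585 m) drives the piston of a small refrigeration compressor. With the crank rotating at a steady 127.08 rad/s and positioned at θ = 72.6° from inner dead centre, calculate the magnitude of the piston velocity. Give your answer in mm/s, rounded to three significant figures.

2850

ω = 127.1 rad/s
For an in-line slider-crank, x = r cosθ + √(L² − r² sin²θ), so v = −rω sinθ·[1 + r cosθ/√(L² − r² sin²θ)].
With r = 0.0211 m, L = 0.0585 m, θ = 72.6°: √(L² − r² sin²θ) = 0.054926 m.
v = −0.0211·127.1·0.95424·[1 + 0.0211·0.29904/0.054926] = -2.8526 m/s.
|v| = 2.8526 m/s = 2852.6 mm/s.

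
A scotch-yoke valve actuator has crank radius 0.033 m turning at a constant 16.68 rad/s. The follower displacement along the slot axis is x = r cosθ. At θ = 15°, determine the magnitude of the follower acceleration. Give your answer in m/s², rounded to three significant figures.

ω = 16.68 rad/s
x = r cosθ ⇒ ẍ = −rω² cosθ (ω constant).
|a| = rω²|cosθ| = 0.033·(16.68)²·|cos 15°| = 8.8685 m/s².

8.87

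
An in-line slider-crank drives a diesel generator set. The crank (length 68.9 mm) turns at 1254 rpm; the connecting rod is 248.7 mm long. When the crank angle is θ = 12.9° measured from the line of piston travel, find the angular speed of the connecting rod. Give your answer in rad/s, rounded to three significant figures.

35.5

ω = 131.3 rad/s (converted from 1254 rpm).
The rod makes angle φ with the slider axis where L sinφ = r sinθ; differentiating, L cosφ·φ̇ = r ω cosθ.
L cosφ = √(L² − r² sin²θ) = 0.24822 m.
|ω_rod| = r ω |cosθ| / √(L² − r² sin²θ) = 0.0689·131.3·0.97476/0.24822 = 35.53 rad/s.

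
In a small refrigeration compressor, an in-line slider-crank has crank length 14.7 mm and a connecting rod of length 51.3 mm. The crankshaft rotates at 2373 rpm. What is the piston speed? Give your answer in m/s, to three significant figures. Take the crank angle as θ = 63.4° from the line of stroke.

3.70

ω = 2π·2373/60 = 248.5 rad/s
For an in-line slider-crank, x = r cosθ + √(L² − r² sin²θ), so v = −rω sinθ·[1 + r cosθ/√(L² − r² sin²θ)].
With r = 0.0147 m, L = 0.0513 m, θ = 63.4°: √(L² − r² sin²θ) = 0.049588 m.
v = −0.0147·248.5·0.89415·[1 + 0.0147·0.44776/0.049588] = -3.6999 m/s.
|v| = 3.6999 m/s.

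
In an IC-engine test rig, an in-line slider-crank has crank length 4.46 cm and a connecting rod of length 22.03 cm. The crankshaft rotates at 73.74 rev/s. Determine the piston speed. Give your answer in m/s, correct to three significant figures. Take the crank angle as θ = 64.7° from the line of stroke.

20.3

ω = 2π·73.7 = 463.3 rad/s
For an in-line slider-crank, x = r cosθ + √(L² − r² sin²θ), so v = −rω sinθ·[1 + r cosθ/√(L² − r² sin²θ)].
With r = 0.0446 m, L = 0.2203 m, θ = 64.7°: √(L² − r² sin²θ) = 0.21658 m.
v = −0.0446·463.3·0.90408·[1 + 0.0446·0.42736/0.21658] = -20.326 m/s.
|v| = 20.326 m/s.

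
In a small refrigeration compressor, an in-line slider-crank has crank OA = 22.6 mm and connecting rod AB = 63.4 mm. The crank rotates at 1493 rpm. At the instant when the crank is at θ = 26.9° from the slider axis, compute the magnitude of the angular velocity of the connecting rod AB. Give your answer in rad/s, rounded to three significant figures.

50.4

ω = 156.3 rad/s (converted from 1493 rpm).
The rod makes angle φ with the slider axis where L sinφ = r sinθ; differentiating, L cosφ·φ̇ = r ω cosθ.
L cosφ = √(L² − r² sin²θ) = 0.06257 m.
|ω_rod| = r ω |cosθ| / √(L² − r² sin²θ) = 0.0226·156.3·0.89180/0.06257 = 50.361 rad/s.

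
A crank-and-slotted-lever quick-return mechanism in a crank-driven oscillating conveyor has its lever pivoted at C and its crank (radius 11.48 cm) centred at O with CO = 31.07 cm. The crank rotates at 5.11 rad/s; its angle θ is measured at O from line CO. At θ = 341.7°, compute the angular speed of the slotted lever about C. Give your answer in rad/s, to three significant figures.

ω = 5.11 rad/s
Crank pin A relative to C: A = (d + r cosθ, r sinθ); lever angle φ = atan2(r sinθ, d + r cosθ).
Differentiating tanφ: φ̇ = rω(d cosθ + r)/(d² + r² + 2dr cosθ).
d² + r² + 2dr cosθ = |CA|² = 0.177442 m²;  d cosθ + r = +0.40979 m.
|ω_lever| = |0.1148·5.11·+0.40979| / 0.177442 = 1.3548 rad/s.

1.35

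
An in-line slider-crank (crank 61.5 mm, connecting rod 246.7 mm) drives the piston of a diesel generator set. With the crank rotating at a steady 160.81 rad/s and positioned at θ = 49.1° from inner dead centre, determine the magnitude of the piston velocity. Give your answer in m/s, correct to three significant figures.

ω = 160.8 rad/s
For an in-line slider-crank, x = r cosθ + √(L² − r² sin²θ), so v = −rω sinθ·[1 + r cosθ/√(L² − r² sin²θ)].
With r = 0.0615 m, L = 0.2467 m, θ = 49.1°: √(L² − r² sin²θ) = 0.24228 m.
v = −0.0615·160.8·0.75585·[1 + 0.0615·0.65474/0.24228] = -8.7176 m/s.
|v| = 8.7176 m/s.

8.72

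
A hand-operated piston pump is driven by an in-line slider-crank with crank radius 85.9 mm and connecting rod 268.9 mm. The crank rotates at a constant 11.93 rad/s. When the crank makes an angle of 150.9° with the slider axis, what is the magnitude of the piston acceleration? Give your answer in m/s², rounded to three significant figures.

ω = 11.93 rad/s
x(θ) = r cosθ + √(L² − r² sin²θ); with ω constant, a = ω²·d²x/dθ².
d²x/dθ² = −r cosθ − r²(cos2θ)/√u − r⁴ sin²2θ/(4u^{3/2}),  u = L² − r² sin²θ = 0.070562 m².
Substituting r = 0.0859 m, L = 0.2689 m, θ = 150.9°: d²x/dθ² = +0.059895 m.
a = ω²·d²x/dθ² = (11.93)²·(+0.059895) = +8.5245 m/s²;  |a| = 8.5245 m/s².

8.52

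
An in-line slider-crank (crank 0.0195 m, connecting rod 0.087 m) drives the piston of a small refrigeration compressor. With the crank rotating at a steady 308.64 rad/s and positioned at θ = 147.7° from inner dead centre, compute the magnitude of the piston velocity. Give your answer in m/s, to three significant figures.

2.60

ω = 308.6 rad/s
For an in-line slider-crank, x = r cosθ + √(L² − r² sin²θ), so v = −rω sinθ·[1 + r cosθ/√(L² − r² sin²θ)].
With r = 0.0195 m, L = 0.087 m, θ = 147.7°: √(L² − r² sin²θ) = 0.086374 m.
v = −0.0195·308.6·0.53435·[1 + 0.0195·-0.84526/0.086374] = -2.6023 m/s.
|v| = 2.6023 m/s.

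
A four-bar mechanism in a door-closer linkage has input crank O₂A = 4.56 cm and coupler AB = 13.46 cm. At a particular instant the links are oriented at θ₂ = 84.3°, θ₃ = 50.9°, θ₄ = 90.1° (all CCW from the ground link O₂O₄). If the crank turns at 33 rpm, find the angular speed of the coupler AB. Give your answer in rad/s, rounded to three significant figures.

0.187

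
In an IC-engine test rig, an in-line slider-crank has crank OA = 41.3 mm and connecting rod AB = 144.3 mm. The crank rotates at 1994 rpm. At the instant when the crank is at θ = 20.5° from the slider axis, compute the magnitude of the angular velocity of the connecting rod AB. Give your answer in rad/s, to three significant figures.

ω = 208.8 rad/s (converted from 1994 rpm).
The rod makes angle φ with the slider axis where L sinφ = r sinθ; differentiating, L cosφ·φ̇ = r ω cosθ.
L cosφ = √(L² − r² sin²θ) = 0.14357 m.
|ω_rod| = r ω |cosθ| / √(L² − r² sin²θ) = 0.0413·208.8·0.93667/0.14357 = 56.262 rad/s.

56.3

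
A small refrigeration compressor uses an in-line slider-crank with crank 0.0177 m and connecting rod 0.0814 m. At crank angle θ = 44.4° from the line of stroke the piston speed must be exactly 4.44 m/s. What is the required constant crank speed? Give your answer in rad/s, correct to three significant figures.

For an in-line slider-crank, |v_piston| = rω|sinθ|·[1 + r cosθ/√(L² − r² sin²θ)].
With r = 0.0177 m, L = 0.0814 m, θ = 44.4°: the bracketed kinematic factor |dx/dθ| = 0.014331 m.
ω = v/|dx/dθ| = 4.44/0.014331 = 309.83 rad/s.

310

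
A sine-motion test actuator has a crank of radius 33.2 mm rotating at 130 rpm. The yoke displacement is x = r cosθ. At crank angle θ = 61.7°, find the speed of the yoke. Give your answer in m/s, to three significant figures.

0.398

ω = 13.61 rad/s (from 130 rpm).
x = r cosθ ⇒ ẋ = −rω sinθ.
|v| = rω|sinθ| = 0.0332·13.61·|sin 61.7°| = 0.39795 m/s.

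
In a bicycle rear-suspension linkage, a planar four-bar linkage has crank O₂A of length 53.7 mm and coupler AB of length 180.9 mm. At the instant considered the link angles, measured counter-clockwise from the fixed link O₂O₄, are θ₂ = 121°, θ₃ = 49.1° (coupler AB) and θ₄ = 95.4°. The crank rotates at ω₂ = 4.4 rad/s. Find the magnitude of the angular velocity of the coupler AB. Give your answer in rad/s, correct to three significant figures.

ω₂ = 4.4 rad/s
Differentiating the loop-closure r₂e^{iθ₂}+r₃e^{iθ₃}=r₁+r₄e^{iθ₄} gives r₂ω₂e^{iθ₂}+r₃ω₃e^{iθ₃}=r₄ω₄e^{iθ₄}.
Eliminating the other unknown: ω₃ = r₂ω₂ sin(θ₄−θ₂) / [r₃ sin(θ₃−θ₄)].
Numerator sine = -0.43209; denominator sine = -0.72297.
Result = 0.0537·4.4·(-0.43209) / (0.1809·(-0.72297)) = +0.78062 rad/s; magnitude 0.78062 rad/s.

0.781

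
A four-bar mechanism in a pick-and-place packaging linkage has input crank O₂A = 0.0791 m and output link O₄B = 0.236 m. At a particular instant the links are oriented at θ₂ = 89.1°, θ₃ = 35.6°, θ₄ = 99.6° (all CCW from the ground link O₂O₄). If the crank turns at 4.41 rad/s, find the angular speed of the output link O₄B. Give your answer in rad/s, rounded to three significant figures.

ω₂ = 4.41 rad/s
Differentiating the loop-closure r₂e^{iθ₂}+r₃e^{iθ₃}=r₁+r₄e^{iθ₄} gives r₂ω₂e^{iθ₂}+r₃ω₃e^{iθ₃}=r₄ω₄e^{iθ₄}.
Eliminating the other unknown: ω₄ = r₂ω₂ sin(θ₂−θ₃) / [r₄ sin(θ₄−θ₃)].
Numerator sine = +0.80386; denominator sine = +0.89879.
Result = 0.0791·4.41·(+0.80386) / (0.236·(+0.89879)) = +1.322 rad/s; magnitude 1.322 rad/s.

1.32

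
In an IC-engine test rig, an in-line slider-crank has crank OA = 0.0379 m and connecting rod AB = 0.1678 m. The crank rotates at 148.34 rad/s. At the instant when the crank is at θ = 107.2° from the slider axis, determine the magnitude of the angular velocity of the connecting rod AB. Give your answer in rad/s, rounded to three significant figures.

ω = 148.3 rad/s
The rod makes angle φ with the slider axis where L sinφ = r sinθ; differentiating, L cosφ·φ̇ = r ω cosθ.
L cosφ = √(L² − r² sin²θ) = 0.16385 m.
|ω_rod| = r ω |cosθ| / √(L² − r² sin²θ) = 0.0379·148.3·0.29571/0.16385 = 10.147 rad/s.

10.1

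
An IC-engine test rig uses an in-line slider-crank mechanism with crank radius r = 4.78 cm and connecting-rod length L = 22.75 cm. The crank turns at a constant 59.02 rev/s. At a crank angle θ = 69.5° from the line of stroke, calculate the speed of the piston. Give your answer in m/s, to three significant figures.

17.8

ω = 2π·59 = 370.8 rad/s
For an in-line slider-crank, x = r cosθ + √(L² − r² sin²θ), so v = −rω sinθ·[1 + r cosθ/√(L² − r² sin²θ)].
With r = 0.0478 m, L = 0.2275 m, θ = 69.5°: √(L² − r² sin²θ) = 0.22305 m.
v = −0.0478·370.8·0.93667·[1 + 0.0478·0.35021/0.22305] = -17.849 m/s.
|v| = 17.849 m/s.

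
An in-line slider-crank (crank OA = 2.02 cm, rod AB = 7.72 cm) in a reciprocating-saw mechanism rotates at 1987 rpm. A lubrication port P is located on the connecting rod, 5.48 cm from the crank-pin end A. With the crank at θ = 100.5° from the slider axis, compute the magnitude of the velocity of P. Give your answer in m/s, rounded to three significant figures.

ω = 208.1 rad/s.  Crank-pin speed |V_A| = rω = 4.2032 m/s, perpendicular to OA.
Rod angle: sinφ = −(r/L) sinθ ⇒ φ = -14.909°; ω_rod = −rω cosθ/√(L²−r²sin²θ) = +10.267 rad/s.
V_P = V_A + ω_rod × AP, with AP = 0.0548 m along the rod.
Components: V_Px = −rω sinθ − a·ω_rod·sinφ = -3.988 m/s;  V_Py = rω cosθ + a·ω_rod·cosφ = -0.22225 m/s.
|V_P| = √(V_Px² + V_Py²) = 3.9942 m/s.

3.99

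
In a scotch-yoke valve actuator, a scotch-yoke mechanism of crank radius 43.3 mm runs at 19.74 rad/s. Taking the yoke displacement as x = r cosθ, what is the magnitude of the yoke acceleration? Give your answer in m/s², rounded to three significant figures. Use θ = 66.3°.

ω = 19.74 rad/s
x = r cosθ ⇒ ẍ = −rω² cosθ (ω constant).
|a| = rω²|cosθ| = 0.0433·(19.74)²·|cos 66.3°| = 6.7819 m/s².

6.78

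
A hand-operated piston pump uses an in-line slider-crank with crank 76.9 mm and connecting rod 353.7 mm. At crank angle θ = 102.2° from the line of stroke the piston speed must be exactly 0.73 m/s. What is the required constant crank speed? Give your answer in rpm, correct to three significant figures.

97.3

For an in-line slider-crank, |v_piston| = rω|sinθ|·[1 + r cosθ/√(L² − r² sin²θ)].
With r = 0.0769 m, L = 0.3537 m, θ = 102.2°: the bracketed kinematic factor |dx/dθ| = 0.071629 m.
ω = v/|dx/dθ| = 0.73/0.071629 = 10.191 rad/s.
N = 60ω/(2π) = 97.321 rpm.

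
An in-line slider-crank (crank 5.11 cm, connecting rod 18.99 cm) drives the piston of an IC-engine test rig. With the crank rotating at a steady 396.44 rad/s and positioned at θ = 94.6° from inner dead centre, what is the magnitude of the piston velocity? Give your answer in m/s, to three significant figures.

19.7

ω = 396.4 rad/s
For an in-line slider-crank, x = r cosθ + √(L² − r² sin²θ), so v = −rω sinθ·[1 + r cosθ/√(L² − r² sin²θ)].
With r = 0.0511 m, L = 0.1899 m, θ = 94.6°: √(L² − r² sin²θ) = 0.18294 m.
v = −0.0511·396.4·0.99678·[1 + 0.0511·-0.08020/0.18294] = -19.74 m/s.
|v| = 19.74 m/s.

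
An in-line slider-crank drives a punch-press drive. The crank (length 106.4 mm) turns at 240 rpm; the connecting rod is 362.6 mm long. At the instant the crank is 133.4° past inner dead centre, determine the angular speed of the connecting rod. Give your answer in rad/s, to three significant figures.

ω = 25.13 rad/s (converted from 240 rpm).
The rod makes angle φ with the slider axis where L sinφ = r sinθ; differentiating, L cosφ·φ̇ = r ω cosθ.
L cosφ = √(L² − r² sin²θ) = 0.35426 m.
|ω_rod| = r ω |cosθ| / √(L² − r² sin²θ) = 0.1064·25.13·0.68709/0.35426 = 5.1864 rad/s.

5.19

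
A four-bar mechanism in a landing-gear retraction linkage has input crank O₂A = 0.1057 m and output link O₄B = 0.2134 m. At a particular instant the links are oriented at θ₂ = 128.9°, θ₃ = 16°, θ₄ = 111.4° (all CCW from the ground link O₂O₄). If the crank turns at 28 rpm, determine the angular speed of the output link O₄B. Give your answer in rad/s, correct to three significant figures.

ω₂ = 2.932 rad/s (from 28 rpm).
Differentiating the loop-closure r₂e^{iθ₂}+r₃e^{iθ₃}=r₁+r₄e^{iθ₄} gives r₂ω₂e^{iθ₂}+r₃ω₃e^{iθ₃}=r₄ω₄e^{iθ₄}.
Eliminating the other unknown: ω₄ = r₂ω₂ sin(θ₂−θ₃) / [r₄ sin(θ₄−θ₃)].
Numerator sine = +0.92119; denominator sine = +0.99556.
Result = 0.1057·2.932·(+0.92119) / (0.2134·(+0.99556)) = +1.3438 rad/s; magnitude 1.3438 rad/s.

1.34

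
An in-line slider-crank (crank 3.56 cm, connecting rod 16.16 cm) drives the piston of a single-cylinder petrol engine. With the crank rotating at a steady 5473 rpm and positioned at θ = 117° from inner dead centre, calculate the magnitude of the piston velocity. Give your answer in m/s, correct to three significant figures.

16.3

ω = 2π·5473/60 = 573.1 rad/s
For an in-line slider-crank, x = r cosθ + √(L² − r² sin²θ), so v = −rω sinθ·[1 + r cosθ/√(L² − r² sin²θ)].
With r = 0.0356 m, L = 0.1616 m, θ = 117°: √(L² − r² sin²θ) = 0.15846 m.
v = −0.0356·573.1·0.89101·[1 + 0.0356·-0.45399/0.15846] = -16.325 m/s.
|v| = 16.325 m/s.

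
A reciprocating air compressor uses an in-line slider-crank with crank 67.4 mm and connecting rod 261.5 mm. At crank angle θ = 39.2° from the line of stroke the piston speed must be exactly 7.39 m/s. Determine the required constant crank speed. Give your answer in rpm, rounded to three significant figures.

For an in-line slider-crank, |v_piston| = rω|sinθ|·[1 + r cosθ/√(L² − r² sin²θ)].
With r = 0.0674 m, L = 0.2615 m, θ = 39.2°: the bracketed kinematic factor |dx/dθ| = 0.051223 m.
ω = v/|dx/dθ| = 7.39/0.051223 = 144.27 rad/s.
N = 60ω/(2π) = 1377.7 rpm.

1380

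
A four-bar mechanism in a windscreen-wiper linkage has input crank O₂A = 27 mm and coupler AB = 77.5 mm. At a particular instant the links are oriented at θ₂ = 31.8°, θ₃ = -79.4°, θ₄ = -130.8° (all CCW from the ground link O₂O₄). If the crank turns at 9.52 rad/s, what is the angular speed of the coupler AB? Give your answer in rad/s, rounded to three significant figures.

ω₂ = 9.52 rad/s
Differentiating the loop-closure r₂e^{iθ₂}+r₃e^{iθ₃}=r₁+r₄e^{iθ₄} gives r₂ω₂e^{iθ₂}+r₃ω₃e^{iθ₃}=r₄ω₄e^{iθ₄}.
Eliminating the other unknown: ω₃ = r₂ω₂ sin(θ₄−θ₂) / [r₃ sin(θ₃−θ₄)].
Numerator sine = -0.29904; denominator sine = +0.78152.
Result = 0.027·9.52·(-0.29904) / (0.0775·(+0.78152)) = -1.2691 rad/s; magnitude 1.2691 rad/s.

1.27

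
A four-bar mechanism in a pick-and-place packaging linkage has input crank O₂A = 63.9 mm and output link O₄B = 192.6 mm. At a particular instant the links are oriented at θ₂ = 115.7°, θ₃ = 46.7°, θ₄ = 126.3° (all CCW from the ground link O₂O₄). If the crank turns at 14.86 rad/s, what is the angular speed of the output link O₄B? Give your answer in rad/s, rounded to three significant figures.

ω₂ = 14.86 rad/s
Differentiating the loop-closure r₂e^{iθ₂}+r₃e^{iθ₃}=r₁+r₄e^{iθ₄} gives r₂ω₂e^{iθ₂}+r₃ω₃e^{iθ₃}=r₄ω₄e^{iθ₄}.
Eliminating the other unknown: ω₄ = r₂ω₂ sin(θ₂−θ₃) / [r₄ sin(θ₄−θ₃)].
Numerator sine = +0.93358; denominator sine = +0.98357.
Result = 0.0639·14.86·(+0.93358) / (0.1926·(+0.98357)) = +4.6796 rad/s; magnitude 4.6796 rad/s.

4.68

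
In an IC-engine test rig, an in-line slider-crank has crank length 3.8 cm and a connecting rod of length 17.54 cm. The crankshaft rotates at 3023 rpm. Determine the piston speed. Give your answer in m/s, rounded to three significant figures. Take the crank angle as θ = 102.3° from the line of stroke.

ω = 2π·3023/60 = 316.6 rad/s
For an in-line slider-crank, x = r cosθ + √(L² − r² sin²θ), so v = −rω sinθ·[1 + r cosθ/√(L² − r² sin²θ)].
With r = 0.038 m, L = 0.1754 m, θ = 102.3°: √(L² − r² sin²θ) = 0.17143 m.
v = −0.038·316.6·0.97705·[1 + 0.038·-0.21303/0.17143] = -11.198 m/s.
|v| = 11.198 m/s.

11.2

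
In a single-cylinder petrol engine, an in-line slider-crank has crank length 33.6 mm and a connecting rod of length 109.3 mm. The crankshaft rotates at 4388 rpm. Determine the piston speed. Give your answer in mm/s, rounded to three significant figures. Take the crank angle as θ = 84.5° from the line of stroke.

ω = 2π·4388/60 = 459.5 rad/s
For an in-line slider-crank, x = r cosθ + √(L² − r² sin²θ), so v = −rω sinθ·[1 + r cosθ/√(L² − r² sin²θ)].
With r = 0.0336 m, L = 0.1093 m, θ = 84.5°: √(L² − r² sin²θ) = 0.10406 m.
v = −0.0336·459.5·0.99540·[1 + 0.0336·0.09585/0.10406] = -15.844 m/s.
|v| = 15.844 m/s = 15844 mm/s.

15800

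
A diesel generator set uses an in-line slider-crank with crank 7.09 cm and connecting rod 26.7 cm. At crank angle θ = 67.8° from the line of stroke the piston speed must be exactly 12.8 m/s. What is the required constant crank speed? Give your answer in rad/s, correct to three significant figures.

177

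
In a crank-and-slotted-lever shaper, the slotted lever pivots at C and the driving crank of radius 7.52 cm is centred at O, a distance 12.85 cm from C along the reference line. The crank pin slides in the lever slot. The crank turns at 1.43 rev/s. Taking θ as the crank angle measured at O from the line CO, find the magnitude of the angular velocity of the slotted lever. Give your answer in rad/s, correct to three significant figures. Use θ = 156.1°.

ω = 8.985 rad/s (from 1.43 rev/s).
Crank pin A relative to C: A = (d + r cosθ, r sinθ); lever angle φ = atan2(r sinθ, d + r cosθ).
Differentiating tanφ: φ̇ = rω(d cosθ + r)/(d² + r² + 2dr cosθ).
d² + r² + 2dr cosθ = |CA|² = 0.00449805 m²;  d cosθ + r = -0.042282 m.
|ω_lever| = |0.0752·8.985·-0.042282| / 0.00449805 = 6.3513 rad/s.

6.35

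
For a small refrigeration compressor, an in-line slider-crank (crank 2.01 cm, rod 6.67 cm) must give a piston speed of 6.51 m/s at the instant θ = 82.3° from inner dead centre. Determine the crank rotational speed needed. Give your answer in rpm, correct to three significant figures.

For an in-line slider-crank, |v_piston| = rω|sinθ|·[1 + r cosθ/√(L² − r² sin²θ)].
With r = 0.0201 m, L = 0.0667 m, θ = 82.3°: the bracketed kinematic factor |dx/dθ| = 0.020761 m.
ω = v/|dx/dθ| = 6.51/0.020761 = 313.56 rad/s.
N = 60ω/(2π) = 2994.3 rpm.

2990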